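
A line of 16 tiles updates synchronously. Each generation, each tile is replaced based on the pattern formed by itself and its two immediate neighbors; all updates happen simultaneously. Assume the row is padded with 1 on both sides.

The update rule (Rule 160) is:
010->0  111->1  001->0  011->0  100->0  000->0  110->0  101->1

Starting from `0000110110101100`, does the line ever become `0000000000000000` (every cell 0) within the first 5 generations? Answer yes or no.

yes

0000001001010000
0000000000100000
0000000000000000
all cells are 0 at generation 3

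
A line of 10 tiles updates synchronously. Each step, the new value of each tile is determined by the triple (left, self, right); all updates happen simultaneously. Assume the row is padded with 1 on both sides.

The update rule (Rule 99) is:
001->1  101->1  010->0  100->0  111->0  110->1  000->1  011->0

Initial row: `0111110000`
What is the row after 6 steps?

step 1: 1000010111
step 2: 1011101000
step 3: 1100110011
step 4: 0101010100
step 5: 1010101001
step 6: 1101010010

1101010010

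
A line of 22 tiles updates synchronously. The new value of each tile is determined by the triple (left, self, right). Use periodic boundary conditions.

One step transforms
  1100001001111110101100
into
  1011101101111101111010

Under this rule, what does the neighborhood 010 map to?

1

At position 6 the neighborhood is 010; the next row has 1 there.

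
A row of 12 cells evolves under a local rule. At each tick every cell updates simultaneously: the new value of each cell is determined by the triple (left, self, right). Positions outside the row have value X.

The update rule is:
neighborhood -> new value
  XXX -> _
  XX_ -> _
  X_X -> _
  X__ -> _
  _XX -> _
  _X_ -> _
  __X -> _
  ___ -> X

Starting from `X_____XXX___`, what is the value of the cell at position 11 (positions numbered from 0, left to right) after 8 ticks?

__XXX_____X_
______XXX___
_XXXX_____X_
______XXX___  (repeats tick 2; period 2)
tick 8: ______XXX___
position 11 holds _

_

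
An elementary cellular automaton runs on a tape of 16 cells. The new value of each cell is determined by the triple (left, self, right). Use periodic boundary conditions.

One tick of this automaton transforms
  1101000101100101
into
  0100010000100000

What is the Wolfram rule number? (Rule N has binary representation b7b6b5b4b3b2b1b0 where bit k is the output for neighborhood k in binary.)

65

position 0: 111 → 0  (bit 7 = 0)
position 1: 110 → 1  (bit 6 = 1)
position 2: 101 → 0  (bit 5 = 0)
position 4: 100 → 0  (bit 4 = 0)
position 9: 011 → 0  (bit 3 = 0)
position 3: 010 → 0  (bit 2 = 0)
position 6: 001 → 0  (bit 1 = 0)
position 5: 000 → 1  (bit 0 = 1)
bits b7..b0 = 01000001 = 65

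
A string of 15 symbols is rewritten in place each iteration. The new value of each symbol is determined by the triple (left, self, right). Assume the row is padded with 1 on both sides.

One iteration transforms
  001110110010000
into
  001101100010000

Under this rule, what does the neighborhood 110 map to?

At position 4 the neighborhood is 110; the next row has 0 there.

0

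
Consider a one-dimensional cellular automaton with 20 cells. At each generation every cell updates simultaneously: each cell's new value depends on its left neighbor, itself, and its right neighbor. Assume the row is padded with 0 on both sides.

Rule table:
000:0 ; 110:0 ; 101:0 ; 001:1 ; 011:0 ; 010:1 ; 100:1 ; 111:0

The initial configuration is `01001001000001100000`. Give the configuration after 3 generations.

11111111100010010000
00000000010111111000
00000000110000000100

00000000110000000100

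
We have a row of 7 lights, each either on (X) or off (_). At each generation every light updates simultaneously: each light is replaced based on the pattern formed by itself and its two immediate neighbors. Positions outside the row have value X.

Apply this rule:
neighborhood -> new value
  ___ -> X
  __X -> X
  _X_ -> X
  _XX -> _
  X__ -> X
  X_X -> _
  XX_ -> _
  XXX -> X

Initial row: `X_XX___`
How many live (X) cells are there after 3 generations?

generation 1: ____XXX
generation 2: XXXX_XX
generation 3: XXX___X
count of X: 4

4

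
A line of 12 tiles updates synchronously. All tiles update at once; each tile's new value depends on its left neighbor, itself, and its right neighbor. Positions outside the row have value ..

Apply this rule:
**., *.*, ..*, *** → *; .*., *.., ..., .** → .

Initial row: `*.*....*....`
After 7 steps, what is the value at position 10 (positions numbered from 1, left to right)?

.

.*....*.....
*....*......
....*.......
...*........
..*.........
.*..........
*...........
position 10 holds .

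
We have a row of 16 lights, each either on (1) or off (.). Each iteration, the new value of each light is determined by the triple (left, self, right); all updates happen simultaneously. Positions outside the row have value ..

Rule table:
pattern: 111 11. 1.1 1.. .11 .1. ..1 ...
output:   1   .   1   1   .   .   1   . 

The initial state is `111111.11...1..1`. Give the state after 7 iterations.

.1111.1..1.1.11.
1.11.1.11.1.1..1
.1..1.1..1.1.11.
1.11.1.11.1.1..1  (repeats iteration 2; period 2)
iteration 7: .1..1.1..1.1.11.

.1..1.1..1.1.11.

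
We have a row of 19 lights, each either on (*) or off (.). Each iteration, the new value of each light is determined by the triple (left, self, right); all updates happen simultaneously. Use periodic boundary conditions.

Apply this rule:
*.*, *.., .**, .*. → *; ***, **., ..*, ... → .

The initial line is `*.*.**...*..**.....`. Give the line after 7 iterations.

*...*...*.*******..

*****.*..**.*.*....
*....***.*.*****...
**...*..****....*..
*.*..**.*...*...**.
****.*.***..**..*.*
....****..*.*.*.***
*...*...*.*******..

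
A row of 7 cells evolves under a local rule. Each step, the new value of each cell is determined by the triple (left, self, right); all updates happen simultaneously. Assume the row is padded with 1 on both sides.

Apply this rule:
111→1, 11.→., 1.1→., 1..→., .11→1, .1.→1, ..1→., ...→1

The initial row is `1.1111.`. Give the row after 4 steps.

step 1: ..111..
step 2: ..11...
step 3: ..1..1.
step 4: ..1..1.

..1..1.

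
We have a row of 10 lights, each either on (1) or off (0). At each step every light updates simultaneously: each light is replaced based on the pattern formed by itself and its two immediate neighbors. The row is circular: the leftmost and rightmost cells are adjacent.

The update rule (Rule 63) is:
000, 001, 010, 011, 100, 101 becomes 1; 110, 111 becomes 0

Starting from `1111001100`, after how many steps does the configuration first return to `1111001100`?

1000111011
0111100110
1100011101
0011110011
1110001110
1001111001
0111000111
1100111100
1011100011
0110011110
1101110001
0011001111
1110111000
1001100111
0111011100
1100110011
0011101110
1110011001
0001110111
1111001100

20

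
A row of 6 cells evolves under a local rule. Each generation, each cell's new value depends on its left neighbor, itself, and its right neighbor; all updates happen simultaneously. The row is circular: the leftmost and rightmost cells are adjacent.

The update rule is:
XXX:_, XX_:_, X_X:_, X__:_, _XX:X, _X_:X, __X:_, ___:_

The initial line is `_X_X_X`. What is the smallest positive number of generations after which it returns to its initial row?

generation 1: _X_X_X

1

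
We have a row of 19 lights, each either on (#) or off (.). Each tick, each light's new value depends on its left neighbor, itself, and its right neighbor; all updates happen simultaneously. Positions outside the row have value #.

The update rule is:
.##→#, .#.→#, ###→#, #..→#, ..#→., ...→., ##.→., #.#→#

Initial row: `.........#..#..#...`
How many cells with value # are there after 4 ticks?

#........##.##.##..
.#.......#.##.##.#.
###......###.##.###
##.#.....##.##.####
count of #: 11

11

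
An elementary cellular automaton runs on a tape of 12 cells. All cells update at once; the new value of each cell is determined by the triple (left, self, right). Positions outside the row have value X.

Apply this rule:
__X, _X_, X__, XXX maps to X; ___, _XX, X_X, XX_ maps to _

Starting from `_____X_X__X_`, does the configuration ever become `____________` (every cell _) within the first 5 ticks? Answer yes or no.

X___XX_XXXX_
_X_X____XX__
_X_XX__X__XX
_X___XXXXX_X
_XX_X_XXX___
tick 5 is _XX_X_XXX___, still not uniform _

no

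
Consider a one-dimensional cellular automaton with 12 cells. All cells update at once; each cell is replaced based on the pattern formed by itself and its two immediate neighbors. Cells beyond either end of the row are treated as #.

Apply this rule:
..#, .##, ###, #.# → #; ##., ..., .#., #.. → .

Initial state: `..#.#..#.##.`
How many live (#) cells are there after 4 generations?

.#.#..#.##.#
#.#..#.##.##
.#..#.##.###
#..#.##.####
count of #: 8

8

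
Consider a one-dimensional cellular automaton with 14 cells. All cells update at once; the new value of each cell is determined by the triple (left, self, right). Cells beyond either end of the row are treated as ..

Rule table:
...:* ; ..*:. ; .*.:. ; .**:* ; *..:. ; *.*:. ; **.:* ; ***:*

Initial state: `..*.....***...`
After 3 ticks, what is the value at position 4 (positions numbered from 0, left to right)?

*

*...***.***.**
..*.***.***.**
*...***.***.**
position 4 holds *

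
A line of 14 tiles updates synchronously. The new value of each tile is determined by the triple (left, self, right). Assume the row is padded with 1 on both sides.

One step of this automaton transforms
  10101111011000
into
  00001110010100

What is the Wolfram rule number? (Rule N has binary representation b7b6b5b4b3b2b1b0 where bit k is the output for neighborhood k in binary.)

152

position 5: 111 → 1  (bit 7 = 1)
position 0: 110 → 0  (bit 6 = 0)
position 1: 101 → 0  (bit 5 = 0)
position 11: 100 → 1  (bit 4 = 1)
position 4: 011 → 1  (bit 3 = 1)
position 2: 010 → 0  (bit 2 = 0)
position 13: 001 → 0  (bit 1 = 0)
position 12: 000 → 0  (bit 0 = 0)
bits b7..b0 = 10011000 = 152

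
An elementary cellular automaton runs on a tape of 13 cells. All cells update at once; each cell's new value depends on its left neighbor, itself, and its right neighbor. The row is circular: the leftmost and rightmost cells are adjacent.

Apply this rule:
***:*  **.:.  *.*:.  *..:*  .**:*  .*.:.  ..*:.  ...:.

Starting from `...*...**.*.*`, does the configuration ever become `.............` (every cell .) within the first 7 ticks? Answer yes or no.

no

tick 1: *...*..*.....
tick 2: .*...*..*....
tick 3: ..*...*..*...
tick 4: ...*...*..*..
tick 5: ....*...*..*.
tick 6: .....*...*..*
tick 7: *.....*...*..
tick 7 is *.....*...*.., still not uniform .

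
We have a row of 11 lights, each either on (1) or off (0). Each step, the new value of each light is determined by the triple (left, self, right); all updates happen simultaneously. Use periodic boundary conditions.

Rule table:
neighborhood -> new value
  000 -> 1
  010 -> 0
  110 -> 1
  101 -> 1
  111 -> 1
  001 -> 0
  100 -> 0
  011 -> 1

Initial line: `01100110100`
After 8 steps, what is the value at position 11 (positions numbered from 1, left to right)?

01100111001
11100111000
11100111010
11100111101
11100111111
11100111111  (fixed point — unchanged through step 8)
position 11 holds 1

1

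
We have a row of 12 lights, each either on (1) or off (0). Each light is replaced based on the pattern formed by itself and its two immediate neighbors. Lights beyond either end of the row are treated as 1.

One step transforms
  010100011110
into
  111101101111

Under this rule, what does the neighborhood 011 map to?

At position 7 the neighborhood is 011; the next row has 0 there.

0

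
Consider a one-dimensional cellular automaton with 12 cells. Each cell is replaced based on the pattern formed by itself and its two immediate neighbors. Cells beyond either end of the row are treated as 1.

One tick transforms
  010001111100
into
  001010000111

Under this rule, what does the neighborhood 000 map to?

At position 3 the neighborhood is 000; the next row has 0 there.

0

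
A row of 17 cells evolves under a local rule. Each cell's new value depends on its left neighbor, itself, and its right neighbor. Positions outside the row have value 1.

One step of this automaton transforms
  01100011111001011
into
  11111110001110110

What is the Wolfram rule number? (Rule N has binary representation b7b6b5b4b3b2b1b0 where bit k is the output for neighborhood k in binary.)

123

position 7: 111 → 0  (bit 7 = 0)
position 2: 110 → 1  (bit 6 = 1)
position 0: 101 → 1  (bit 5 = 1)
position 3: 100 → 1  (bit 4 = 1)
position 1: 011 → 1  (bit 3 = 1)
position 13: 010 → 0  (bit 2 = 0)
position 5: 001 → 1  (bit 1 = 1)
position 4: 000 → 1  (bit 0 = 1)
bits b7..b0 = 01111011 = 123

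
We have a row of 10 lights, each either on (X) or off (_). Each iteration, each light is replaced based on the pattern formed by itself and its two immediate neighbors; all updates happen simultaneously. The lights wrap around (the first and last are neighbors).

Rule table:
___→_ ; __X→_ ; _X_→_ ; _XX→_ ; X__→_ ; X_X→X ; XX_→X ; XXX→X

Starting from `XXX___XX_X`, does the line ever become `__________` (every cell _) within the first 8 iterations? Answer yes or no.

yes

XXX____XX_
_XX_____XX
X_X______X
XX________
_X________
__________
all cells are _ at iteration 6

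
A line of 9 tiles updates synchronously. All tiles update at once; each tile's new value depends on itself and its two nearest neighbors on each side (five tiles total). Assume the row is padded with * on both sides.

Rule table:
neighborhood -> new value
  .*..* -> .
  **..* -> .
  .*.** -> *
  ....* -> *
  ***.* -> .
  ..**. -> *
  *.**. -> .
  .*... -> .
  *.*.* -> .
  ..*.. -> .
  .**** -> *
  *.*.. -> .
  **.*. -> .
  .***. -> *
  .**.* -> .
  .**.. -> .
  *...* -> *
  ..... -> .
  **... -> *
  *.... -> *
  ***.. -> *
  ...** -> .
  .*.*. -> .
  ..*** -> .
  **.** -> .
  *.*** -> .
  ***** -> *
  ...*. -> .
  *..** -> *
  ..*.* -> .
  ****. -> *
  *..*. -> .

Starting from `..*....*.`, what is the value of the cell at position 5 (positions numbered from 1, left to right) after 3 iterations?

.

....**..*
***.*..*.
**......*
position 5 holds .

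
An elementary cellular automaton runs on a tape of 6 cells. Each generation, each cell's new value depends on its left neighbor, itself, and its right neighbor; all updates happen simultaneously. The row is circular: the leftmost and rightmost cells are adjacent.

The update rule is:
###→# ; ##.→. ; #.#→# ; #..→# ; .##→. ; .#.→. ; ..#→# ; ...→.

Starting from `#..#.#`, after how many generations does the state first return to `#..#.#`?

2

.##.#.
#..#.#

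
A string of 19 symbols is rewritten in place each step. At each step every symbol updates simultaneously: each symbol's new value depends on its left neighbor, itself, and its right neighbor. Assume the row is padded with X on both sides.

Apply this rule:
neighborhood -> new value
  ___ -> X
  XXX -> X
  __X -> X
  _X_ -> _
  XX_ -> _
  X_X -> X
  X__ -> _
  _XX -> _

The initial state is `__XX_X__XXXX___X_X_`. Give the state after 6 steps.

__X_X__X__X__X_X_X_

_X__X__X_XX__XX_X_X
X__X__X_X___X__X_X_
__X__X_X__XX__X_X_X
_X__X_X__X___X_X_X_
X__X_X__X__XX_X_X_X
__X_X__X__X__X_X_X_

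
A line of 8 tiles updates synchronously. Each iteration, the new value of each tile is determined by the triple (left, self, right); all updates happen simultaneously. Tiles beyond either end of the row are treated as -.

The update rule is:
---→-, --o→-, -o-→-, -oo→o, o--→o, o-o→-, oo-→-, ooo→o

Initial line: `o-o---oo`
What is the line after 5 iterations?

---o--o-
----o--o
-----o--
------o-
-------o

-------o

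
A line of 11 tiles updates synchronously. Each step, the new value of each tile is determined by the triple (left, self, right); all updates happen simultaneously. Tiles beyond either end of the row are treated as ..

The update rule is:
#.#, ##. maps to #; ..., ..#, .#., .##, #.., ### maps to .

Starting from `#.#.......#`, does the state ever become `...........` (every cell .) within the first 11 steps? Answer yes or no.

yes

.#.........
...........
all cells are . at step 2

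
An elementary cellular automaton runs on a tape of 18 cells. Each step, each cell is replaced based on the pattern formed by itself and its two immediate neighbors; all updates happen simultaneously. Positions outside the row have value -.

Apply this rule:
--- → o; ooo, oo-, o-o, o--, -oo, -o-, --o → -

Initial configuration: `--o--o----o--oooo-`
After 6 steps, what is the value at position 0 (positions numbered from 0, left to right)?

-

o------oo---------
--oooo----oooooooo
o------oo---------  (repeats step 1; period 2)
step 6: --oooo----oooooooo
position 0 holds -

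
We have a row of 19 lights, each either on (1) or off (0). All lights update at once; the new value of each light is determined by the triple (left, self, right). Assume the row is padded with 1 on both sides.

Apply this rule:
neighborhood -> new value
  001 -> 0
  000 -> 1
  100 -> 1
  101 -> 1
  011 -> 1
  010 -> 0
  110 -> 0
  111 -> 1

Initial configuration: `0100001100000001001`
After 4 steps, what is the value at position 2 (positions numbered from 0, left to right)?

0

1011101011111100101
0111010111111010011
1110101111110101011
1101011111101010111
position 2 holds 0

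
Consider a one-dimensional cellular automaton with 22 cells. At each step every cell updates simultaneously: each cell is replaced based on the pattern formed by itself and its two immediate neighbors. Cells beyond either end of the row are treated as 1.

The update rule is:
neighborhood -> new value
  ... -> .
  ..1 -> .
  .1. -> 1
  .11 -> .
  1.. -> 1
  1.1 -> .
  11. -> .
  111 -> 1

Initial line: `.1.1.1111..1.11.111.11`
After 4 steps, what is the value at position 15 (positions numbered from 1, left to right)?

1

.1.1..11.1.1.....1...1
.1.11....1.11....11...
.1...1...1...1.....1..
.11..11..11..11....11.
position 15 holds 1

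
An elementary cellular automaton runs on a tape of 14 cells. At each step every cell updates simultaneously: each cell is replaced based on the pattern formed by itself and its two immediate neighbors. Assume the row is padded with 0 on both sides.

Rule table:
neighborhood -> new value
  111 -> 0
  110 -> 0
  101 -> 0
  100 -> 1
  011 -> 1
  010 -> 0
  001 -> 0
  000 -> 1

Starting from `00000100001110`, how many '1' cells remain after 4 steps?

step 1: 11110011101001
step 2: 10001010000100
step 3: 01100001110011
step 4: 01011101001010
count of 1: 7

7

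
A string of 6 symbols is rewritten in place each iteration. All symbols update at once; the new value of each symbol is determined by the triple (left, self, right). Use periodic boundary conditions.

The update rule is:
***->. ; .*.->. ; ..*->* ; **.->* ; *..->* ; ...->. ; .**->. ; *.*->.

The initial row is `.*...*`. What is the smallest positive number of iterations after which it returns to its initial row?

..*.*.
.*...*

2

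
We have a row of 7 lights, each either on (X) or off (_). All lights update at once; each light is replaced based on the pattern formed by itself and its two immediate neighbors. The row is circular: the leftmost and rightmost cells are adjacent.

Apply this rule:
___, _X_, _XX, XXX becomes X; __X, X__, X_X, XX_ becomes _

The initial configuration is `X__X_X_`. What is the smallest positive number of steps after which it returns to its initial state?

1

X__X_X_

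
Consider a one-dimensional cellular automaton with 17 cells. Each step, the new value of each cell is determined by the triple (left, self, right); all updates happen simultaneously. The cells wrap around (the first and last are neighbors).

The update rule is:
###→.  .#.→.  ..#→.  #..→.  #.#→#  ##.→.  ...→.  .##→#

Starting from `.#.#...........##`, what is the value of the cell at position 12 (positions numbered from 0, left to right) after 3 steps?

#.#............#.
.#..............#
#................
position 12 holds .

.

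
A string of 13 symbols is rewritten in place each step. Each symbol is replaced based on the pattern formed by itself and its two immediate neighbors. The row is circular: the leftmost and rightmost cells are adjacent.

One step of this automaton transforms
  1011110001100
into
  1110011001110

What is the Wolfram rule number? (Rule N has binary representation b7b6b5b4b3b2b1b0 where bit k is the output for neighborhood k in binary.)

position 3: 111 → 0  (bit 7 = 0)
position 5: 110 → 1  (bit 6 = 1)
position 1: 101 → 1  (bit 5 = 1)
position 6: 100 → 1  (bit 4 = 1)
position 2: 011 → 1  (bit 3 = 1)
position 0: 010 → 1  (bit 2 = 1)
position 8: 001 → 0  (bit 1 = 0)
position 7: 000 → 0  (bit 0 = 0)
bits b7..b0 = 01111100 = 124

124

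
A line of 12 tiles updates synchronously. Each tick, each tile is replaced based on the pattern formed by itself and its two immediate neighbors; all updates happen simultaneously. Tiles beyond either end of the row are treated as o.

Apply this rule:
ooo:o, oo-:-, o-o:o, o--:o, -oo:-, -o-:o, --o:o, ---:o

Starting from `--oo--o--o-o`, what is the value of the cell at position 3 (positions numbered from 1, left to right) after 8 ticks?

oo--ooooooo-
o-oo-ooooo-o
-o--o-ooo-o-
oooooo-o-ooo
ooooo-ooo-oo
oooo-o-o-o-o
ooo-ooooooo-
oo-o-ooooo-o
position 3 holds -

-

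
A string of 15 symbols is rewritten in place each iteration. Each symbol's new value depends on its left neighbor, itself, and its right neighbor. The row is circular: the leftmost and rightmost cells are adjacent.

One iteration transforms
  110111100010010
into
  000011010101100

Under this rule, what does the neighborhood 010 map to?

At position 10 the neighborhood is 010; the next row has 0 there.

0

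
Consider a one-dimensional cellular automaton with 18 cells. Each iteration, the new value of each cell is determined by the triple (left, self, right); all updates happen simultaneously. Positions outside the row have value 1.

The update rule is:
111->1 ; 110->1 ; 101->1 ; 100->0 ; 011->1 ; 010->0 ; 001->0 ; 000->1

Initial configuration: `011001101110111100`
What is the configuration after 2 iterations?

111001111111111100

111001111111111100
111001111111111100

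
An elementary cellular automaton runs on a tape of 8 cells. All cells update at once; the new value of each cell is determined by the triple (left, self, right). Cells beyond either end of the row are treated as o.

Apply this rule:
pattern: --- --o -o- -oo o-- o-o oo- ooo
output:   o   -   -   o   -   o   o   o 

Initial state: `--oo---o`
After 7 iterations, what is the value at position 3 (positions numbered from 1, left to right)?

o

--oo-o-o
--ooo-oo
--oooooo
--oooooo  (fixed point — unchanged through iteration 7)
position 3 holds o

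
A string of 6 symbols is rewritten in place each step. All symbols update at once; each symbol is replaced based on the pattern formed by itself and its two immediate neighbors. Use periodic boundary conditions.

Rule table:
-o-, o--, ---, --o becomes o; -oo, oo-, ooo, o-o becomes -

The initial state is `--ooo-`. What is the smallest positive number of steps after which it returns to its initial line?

step 1: oo---o
step 2: --ooo-

2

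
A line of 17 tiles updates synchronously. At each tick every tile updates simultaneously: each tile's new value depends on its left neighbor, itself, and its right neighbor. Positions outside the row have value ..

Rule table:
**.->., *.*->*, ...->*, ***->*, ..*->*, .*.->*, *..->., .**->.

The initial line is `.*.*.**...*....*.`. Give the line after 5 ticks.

tick 1: *****...***.****.
tick 2: .***..**.*.*.**..
tick 3: *.*..*..*****...*
tick 4: ***.**.*.***..***
tick 5: .*.*..***.*..*.*.

.*.*..***.*..*.*.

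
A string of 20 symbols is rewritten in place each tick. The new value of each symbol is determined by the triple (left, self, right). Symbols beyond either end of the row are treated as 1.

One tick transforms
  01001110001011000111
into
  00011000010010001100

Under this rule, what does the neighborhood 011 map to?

At position 4 the neighborhood is 011; the next row has 1 there.

1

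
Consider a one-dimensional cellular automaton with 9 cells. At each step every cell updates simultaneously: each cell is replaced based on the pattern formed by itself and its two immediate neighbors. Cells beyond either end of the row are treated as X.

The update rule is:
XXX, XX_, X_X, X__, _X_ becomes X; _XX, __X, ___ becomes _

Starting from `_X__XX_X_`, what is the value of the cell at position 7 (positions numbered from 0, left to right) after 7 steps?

XXX__XXXX
XXXX__XXX
XXXXX__XX
XXXXXX__X
XXXXXXX__
XXXXXXXX_
XXXXXXXXX
position 7 holds X

X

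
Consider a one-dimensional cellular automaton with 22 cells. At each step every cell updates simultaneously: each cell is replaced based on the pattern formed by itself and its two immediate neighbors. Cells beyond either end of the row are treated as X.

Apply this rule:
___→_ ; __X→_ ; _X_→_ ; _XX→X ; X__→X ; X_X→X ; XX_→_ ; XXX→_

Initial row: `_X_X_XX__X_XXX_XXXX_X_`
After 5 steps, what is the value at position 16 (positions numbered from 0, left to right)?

X_X_XX_X__XX__XX___X_X
_X_XX_X_X_X_X_X_X___XX
X_XX_X_X_X_X_X_X_X__X_
_XX_X_X_X_X_X_X_X_X__X
XX_X_X_X_X_X_X_X_X_X_X
position 16 holds _

_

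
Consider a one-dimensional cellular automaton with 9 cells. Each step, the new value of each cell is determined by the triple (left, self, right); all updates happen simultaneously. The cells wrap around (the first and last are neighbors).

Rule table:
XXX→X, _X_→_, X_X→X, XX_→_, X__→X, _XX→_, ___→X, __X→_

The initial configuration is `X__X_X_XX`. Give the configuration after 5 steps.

_X__X_X_X
X_X__X_X_
_X_X__X_X
X_X_X__X_
_X_X_X__X

_X_X_X__X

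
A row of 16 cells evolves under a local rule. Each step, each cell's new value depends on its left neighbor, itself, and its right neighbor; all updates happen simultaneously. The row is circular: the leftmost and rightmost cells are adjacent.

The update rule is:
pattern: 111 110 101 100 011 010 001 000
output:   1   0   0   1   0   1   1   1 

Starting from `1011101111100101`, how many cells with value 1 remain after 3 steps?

0001000111011100
1111111010001011
1111110011111001
count of 1: 12

12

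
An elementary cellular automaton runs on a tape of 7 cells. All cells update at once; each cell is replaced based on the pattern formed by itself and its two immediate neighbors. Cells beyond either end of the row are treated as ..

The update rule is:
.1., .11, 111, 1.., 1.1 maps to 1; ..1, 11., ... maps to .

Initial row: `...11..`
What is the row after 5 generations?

...1.11

generation 1: ...1.1.
generation 2: ...1111
generation 3: ...111.
generation 4: ...11.1
generation 5: ...1.11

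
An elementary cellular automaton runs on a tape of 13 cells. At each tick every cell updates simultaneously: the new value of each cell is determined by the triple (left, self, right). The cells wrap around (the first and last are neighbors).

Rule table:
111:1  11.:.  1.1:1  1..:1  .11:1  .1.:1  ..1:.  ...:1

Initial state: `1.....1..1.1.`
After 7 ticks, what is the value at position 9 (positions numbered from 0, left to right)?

1

11111.11.1111
1111.11.11111
111.11.111111
11.11.1111111
1.11.11111111
.11.111111111
11.111111111.
position 9 holds 1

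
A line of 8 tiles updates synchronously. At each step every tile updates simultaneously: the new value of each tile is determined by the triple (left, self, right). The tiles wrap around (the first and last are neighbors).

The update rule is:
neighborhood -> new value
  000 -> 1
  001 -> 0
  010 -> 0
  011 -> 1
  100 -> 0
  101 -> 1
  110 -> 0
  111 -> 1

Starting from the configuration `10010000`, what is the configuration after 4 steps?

00000110
11110100
11101000
11010010

11010010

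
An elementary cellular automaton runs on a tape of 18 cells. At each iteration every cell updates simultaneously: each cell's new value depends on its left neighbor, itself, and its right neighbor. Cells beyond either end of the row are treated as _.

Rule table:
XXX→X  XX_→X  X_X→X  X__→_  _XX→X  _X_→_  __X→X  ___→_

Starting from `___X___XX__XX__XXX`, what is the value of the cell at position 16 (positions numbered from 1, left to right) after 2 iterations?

__X___XXX_XXX_XXXX
_X___XXXXXXXXXXXXX
position 16 holds X

X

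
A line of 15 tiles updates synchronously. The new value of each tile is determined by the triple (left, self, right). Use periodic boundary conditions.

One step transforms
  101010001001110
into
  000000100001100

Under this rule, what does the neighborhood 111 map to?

At position 12 the neighborhood is 111; the next row has 1 there.

1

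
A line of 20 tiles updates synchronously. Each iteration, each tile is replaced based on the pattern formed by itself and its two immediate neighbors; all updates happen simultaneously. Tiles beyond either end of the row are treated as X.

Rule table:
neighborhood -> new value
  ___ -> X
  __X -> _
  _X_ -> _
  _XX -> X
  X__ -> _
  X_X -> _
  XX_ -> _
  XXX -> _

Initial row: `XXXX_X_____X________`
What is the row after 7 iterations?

iteration 1: _______XXX___XXXXXX_
iteration 2: _XXXXX_X___X_X______
iteration 3: _X_______X_____XXXX_
iteration 4: ___XXXXX___XXX_X____
iteration 5: _X_X_____X_X_____XX_
iteration 6: _____XXX_____XXX_X__
iteration 7: _XXX_X___XXX_X______

_XXX_X___XXX_X______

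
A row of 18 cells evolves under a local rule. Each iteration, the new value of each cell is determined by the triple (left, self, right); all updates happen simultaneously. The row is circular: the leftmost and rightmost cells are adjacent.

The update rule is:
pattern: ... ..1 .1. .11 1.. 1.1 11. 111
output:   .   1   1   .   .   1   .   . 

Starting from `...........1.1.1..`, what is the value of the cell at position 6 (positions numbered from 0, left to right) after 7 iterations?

.

..........111111..
.........1........
........11........
.......1..........
......11..........
.....1............
....11............
position 6 holds .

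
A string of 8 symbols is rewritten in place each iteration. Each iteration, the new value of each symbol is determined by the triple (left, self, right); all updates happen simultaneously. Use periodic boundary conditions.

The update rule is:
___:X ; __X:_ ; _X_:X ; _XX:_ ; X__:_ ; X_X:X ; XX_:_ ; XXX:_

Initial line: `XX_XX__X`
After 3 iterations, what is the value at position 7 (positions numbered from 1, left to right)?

__X_____
X_X_XXXX
_XXX____
position 7 holds _

_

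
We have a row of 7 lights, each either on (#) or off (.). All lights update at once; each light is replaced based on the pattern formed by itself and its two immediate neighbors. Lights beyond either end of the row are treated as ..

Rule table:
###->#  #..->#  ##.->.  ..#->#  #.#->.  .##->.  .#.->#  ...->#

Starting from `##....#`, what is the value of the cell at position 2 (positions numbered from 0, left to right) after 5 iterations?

#

..#####
##.###.
....#.#
#####.#
.###..#
position 2 holds #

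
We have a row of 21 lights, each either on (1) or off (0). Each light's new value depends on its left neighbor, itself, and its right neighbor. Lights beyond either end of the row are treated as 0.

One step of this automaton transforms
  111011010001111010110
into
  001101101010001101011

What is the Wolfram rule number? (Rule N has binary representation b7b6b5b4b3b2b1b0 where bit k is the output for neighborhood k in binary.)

position 1: 111 → 0  (bit 7 = 0)
position 2: 110 → 1  (bit 6 = 1)
position 3: 101 → 1  (bit 5 = 1)
position 8: 100 → 1  (bit 4 = 1)
position 0: 011 → 0  (bit 3 = 0)
position 7: 010 → 0  (bit 2 = 0)
position 10: 001 → 1  (bit 1 = 1)
position 9: 000 → 0  (bit 0 = 0)
bits b7..b0 = 01110010 = 114

114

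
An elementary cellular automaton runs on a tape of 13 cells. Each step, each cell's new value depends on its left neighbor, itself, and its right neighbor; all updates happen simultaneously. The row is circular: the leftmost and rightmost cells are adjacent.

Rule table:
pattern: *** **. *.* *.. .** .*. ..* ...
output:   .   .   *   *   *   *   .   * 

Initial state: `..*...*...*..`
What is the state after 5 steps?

*...........*

*.***.***.***
.**..**..**..
.*.*.*.*.*.**
************.
*...........*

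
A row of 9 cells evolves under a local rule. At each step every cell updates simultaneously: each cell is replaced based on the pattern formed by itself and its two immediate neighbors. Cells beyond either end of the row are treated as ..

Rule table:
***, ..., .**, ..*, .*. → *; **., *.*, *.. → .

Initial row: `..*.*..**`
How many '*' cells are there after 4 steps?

5

step 1: ***.*.**.
step 2: **..*.*..
step 3: *..**.*.*
step 4: *.**..*.*
count of *: 5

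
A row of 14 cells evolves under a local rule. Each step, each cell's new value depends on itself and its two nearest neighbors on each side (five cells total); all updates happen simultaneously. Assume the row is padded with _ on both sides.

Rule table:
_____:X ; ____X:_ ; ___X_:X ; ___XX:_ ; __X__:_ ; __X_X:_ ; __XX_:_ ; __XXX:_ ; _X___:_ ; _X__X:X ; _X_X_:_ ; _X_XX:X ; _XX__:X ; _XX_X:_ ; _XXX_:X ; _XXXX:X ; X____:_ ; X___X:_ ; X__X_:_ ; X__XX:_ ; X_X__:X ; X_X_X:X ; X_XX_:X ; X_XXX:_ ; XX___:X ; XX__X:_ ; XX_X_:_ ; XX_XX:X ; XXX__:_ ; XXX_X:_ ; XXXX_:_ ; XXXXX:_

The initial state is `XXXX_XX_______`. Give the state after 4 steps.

_X__XXXX_XXXXX
X_X__X__X_X___
__XX__X___X__X
___X_____X_X__

___X_____X_X__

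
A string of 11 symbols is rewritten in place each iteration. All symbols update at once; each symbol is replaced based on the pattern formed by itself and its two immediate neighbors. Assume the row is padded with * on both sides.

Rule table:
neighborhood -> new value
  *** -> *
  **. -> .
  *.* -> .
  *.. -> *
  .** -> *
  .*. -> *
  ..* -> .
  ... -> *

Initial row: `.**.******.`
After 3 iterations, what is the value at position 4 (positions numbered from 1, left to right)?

.

.*..*****..
.**.****.*.
.*..***..*.
position 4 holds .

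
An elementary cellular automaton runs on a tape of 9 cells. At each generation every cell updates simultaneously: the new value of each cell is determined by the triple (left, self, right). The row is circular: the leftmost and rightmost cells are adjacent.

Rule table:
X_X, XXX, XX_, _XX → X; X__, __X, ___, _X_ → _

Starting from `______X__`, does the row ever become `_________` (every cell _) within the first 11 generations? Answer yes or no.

generation 1: _________
all cells are _ at generation 1

yes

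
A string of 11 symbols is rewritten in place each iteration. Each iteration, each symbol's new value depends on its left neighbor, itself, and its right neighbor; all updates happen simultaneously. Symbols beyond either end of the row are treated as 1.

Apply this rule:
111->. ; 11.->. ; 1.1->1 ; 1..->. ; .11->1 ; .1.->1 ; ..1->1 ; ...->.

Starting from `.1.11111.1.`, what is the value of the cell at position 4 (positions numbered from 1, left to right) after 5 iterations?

1111....111
.......11..
......11..1
.....11..11
....11..11.
position 4 holds .

.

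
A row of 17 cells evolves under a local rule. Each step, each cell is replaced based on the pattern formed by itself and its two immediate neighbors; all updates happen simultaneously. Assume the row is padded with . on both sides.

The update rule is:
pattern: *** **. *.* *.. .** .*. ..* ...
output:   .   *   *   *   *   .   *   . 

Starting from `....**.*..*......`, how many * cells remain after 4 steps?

...****.**.*.....
..**..*****.*....
.******...**.*...
**....**.****.*..
count of *: 9

9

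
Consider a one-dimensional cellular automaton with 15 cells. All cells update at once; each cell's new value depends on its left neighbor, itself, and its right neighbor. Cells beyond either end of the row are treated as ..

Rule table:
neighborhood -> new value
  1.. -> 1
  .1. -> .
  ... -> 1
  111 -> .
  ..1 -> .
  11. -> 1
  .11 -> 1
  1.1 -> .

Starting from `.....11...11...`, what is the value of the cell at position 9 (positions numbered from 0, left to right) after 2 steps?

.

step 1: 1111.1111.11111
step 2: 1..1.1..1.1...1
position 9 holds .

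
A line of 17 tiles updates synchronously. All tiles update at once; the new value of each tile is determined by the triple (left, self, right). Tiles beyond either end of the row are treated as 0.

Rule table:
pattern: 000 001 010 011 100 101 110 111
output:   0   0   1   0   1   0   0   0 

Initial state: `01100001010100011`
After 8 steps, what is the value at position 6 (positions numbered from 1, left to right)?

0

00010001010110000
00011001010001000
00000101011001100
00000101000100010
00000101100110011
00000100010001000
00000110011001100
00000001000100010
position 6 holds 0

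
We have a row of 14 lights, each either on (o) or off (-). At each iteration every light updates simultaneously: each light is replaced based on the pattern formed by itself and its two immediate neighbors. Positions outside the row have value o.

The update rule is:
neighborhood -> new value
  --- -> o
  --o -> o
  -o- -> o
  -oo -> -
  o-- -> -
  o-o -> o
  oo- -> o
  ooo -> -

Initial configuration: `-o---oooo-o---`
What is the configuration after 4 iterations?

oo-oo---ooo-oo
-oo-o-oo--oo--
o-oooo-o-o-o-o
oo---oooooooo-

oo---oooooooo-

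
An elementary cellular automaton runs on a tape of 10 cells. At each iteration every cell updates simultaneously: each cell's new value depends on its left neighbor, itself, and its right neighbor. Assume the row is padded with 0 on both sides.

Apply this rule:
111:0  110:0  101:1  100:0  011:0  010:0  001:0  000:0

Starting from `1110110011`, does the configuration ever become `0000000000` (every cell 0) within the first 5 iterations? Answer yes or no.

yes

0001000000
0000000000
all cells are 0 at iteration 2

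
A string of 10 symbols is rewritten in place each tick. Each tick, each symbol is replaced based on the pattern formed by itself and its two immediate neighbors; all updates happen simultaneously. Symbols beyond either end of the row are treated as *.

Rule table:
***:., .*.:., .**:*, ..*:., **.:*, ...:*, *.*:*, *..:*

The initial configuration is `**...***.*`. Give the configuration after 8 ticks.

tick 1: .***.*.***
tick 2: **.**.**..
tick 3: .********.
tick 4: **......**
tick 5: .******.*.
tick 6: **....**.*
tick 7: .****.****
tick 8: **..***...

**..***...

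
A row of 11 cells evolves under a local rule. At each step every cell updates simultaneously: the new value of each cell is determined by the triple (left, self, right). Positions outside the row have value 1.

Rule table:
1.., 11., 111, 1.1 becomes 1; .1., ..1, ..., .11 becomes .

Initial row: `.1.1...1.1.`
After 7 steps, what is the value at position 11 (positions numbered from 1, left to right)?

1.1.1...1.1
11.1.1...1.
111.1.1...1
1111.1.1...
11111.1.1..
111111.1.1.
1111111.1.1
position 11 holds 1

1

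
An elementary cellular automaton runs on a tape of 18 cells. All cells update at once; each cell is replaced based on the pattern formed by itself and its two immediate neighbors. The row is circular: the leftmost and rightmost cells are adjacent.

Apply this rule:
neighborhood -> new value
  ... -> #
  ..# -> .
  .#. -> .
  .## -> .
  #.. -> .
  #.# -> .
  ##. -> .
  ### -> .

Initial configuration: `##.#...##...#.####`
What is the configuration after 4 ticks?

####...##...######

tick 1: .....#....#.......
tick 2: ####...##...######
tick 3: .....#....#.......  (repeats tick 1; period 2)
tick 4: ####...##...######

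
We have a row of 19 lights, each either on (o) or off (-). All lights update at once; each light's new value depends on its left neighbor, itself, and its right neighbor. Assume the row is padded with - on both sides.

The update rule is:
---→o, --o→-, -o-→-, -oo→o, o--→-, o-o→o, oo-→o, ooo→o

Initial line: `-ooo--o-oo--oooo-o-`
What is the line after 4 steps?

-ooo---ooo--ooooo--
-ooo-o-ooo--ooooo-o
-oooo-oooo--oooooo-
-ooooooooo--oooooo-

-ooooooooo--oooooo-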